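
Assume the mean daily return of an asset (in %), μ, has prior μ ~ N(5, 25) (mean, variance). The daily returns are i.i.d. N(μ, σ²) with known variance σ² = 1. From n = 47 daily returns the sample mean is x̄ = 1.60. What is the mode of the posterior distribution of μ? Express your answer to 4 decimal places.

n = 47, x̄ = 1.60.
For a Normal prior and Normal likelihood with known variance, the posterior is Normal; its mode equals its mean, the precision-weighted average.
Prior precision 1/σ₀² = 1/25 = 0.04; data precision n/σ² = 47/1 = 47.
μ̂ = (0.04·5 + 47·1.6) / (0.04 + 47) = 75.4/47.04 = 1885/1176 ≈ 1.6029.

μ̂_MAP = 1.6029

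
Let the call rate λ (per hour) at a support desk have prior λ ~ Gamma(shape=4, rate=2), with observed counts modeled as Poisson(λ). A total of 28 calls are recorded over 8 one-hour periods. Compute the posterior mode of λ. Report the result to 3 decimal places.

λ̂_MAP = 3.100

Σxᵢ = 28, n = 8.
Posterior ∝ λ^3e^(−2λ) · λ^28e^(−8λ) = λ^31e^(−10λ), i.e. Gamma(shape=32, rate=10).
The mode of a Gamma(a, b) with a ≥ 1 (shape–rate) is (a−1)/b = 31/10 ≈ 3.100.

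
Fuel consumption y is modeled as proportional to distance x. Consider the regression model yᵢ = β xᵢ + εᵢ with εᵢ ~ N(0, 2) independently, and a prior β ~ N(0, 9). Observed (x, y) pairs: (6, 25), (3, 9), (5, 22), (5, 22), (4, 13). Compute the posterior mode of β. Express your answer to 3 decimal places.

β̂_MAP = 4.037

log p(β | y) = −Σ(yᵢ − βxᵢ)²/(2·2) − β²/(2·9) + const.
Setting the derivative to zero: Σxᵢ(yᵢ − βxᵢ)/2 − β/9 = 0, so β = Σxᵢyᵢ / (Σxᵢ² + σ²/τ²).
Σxᵢyᵢ = 6·25 + 3·9 + 5·22 + 5·22 + 4·13 = 449; Σxᵢ² = 111; σ²/τ² = 2/9.
β̂_MAP = 449 / (111 + 2/9) = 449/(1001/9) = 4041/1001 ≈ 4.037.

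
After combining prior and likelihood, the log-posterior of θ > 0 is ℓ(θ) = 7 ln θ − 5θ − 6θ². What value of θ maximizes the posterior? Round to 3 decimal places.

θ̂_MAP = 0.583

ℓ'(θ) = 7/θ − 5 − 12θ. Setting this to zero and multiplying by θ: 12θ² + 5θ − 7 = 0.
θ = (−5 + √(5² + 4·12·7)) / (2·12) = (−5 + √361) / 24 = (−5 + 19)/24 = 7/12.
ℓ''(θ) = −7/θ² − 12 < 0, confirming a maximum.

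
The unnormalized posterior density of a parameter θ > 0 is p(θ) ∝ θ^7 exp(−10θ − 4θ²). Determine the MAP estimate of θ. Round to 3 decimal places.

ℓ'(θ) = 7/θ − 10 − 8θ. Setting this to zero and multiplying by θ: 8θ² + 10θ − 7 = 0.
θ = (−10 + √(10² + 4·8·7)) / (2·8) = (−10 + √324) / 16 = (−10 + 18)/16 = 1/2.
ℓ''(θ) = −7/θ² − 8 < 0, confirming a maximum.

θ̂_MAP = 0.500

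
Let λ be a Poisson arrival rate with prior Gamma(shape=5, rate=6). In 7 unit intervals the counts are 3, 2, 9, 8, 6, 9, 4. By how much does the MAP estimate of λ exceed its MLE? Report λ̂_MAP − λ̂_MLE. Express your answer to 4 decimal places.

MAP − MLE = -2.3956

Σxᵢ = 41. Posterior is Gamma(46, 13); MAP = (46−1)/13 = 45/13 ≈ 3.46154.
MLE = x̄ = 41/7 ≈ 5.85714.
Difference = 45/13 − 41/7 = -218/91 ≈ -2.3956.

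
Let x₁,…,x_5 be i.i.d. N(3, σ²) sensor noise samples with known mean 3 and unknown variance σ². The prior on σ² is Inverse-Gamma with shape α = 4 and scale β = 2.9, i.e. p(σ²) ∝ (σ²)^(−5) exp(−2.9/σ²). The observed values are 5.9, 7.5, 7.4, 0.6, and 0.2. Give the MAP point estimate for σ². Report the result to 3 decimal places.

Sum of squared deviations about the known mean: SS = (5.9−3)² + (7.5−3)² + (7.4−3)² + (0.6−3)² + (0.2−3)² = 61.62.
The Normal likelihood contributes (σ²)^(−n/2) exp(−SS/(2σ²)), so the posterior is Inverse-Gamma(α + n/2, β + SS/2) = Inverse-Gamma(6.5, 33.71).
The mode of Inverse-Gamma(a, b) is b/(a+1) = 33.71/7.5 ≈ 4.495.

σ̂²_MAP = 4.495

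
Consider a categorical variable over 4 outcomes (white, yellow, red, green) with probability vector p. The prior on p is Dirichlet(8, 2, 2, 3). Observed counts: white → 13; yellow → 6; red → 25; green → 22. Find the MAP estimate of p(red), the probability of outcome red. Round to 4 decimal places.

The posterior is Dirichlet(αᵢ + nᵢ) = Dirichlet(21, 8, 27, 25).
For a Dirichlet(a₁,…,a_K) with all aᵢ > 1, the mode has j-th component (aⱼ − 1)/(Σaᵢ − K).
Here Σaᵢ = 81 and K = 4, so p(red) = (27 − 1)/(81 − 4) = 26/77 ≈ 0.3377.

MAP estimate of p(red) = 0.3377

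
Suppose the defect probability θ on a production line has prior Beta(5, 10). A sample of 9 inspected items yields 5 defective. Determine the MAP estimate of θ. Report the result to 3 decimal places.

Prior: Beta(5, 10).
Data: 5 successes in 9 trials. The binomial likelihood contributes θ^5(1−θ)^4, so the posterior is Beta(5+5, 10+4) = Beta(10, 14).
For Beta(a, b) with a, b > 1 the mode is (a−1)/(a+b−2) = 9/22 ≈ 0.409.

θ̂_MAP = 0.409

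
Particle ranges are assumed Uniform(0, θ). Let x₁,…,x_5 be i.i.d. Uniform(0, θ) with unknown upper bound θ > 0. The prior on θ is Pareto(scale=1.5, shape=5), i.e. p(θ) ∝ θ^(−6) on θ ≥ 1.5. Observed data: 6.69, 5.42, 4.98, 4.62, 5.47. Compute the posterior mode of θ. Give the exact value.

The Uniform(0, θ) likelihood is θ^(−n) for θ ≥ max(xᵢ), zero otherwise. Here max(xᵢ) = 6.69.
Posterior ∝ θ^(−6) · θ^(−5) = θ^(−11) on θ ≥ max(1.5, 6.69) = 6.69.
This density is strictly decreasing in θ, so the posterior mode lies at the lower boundary of the support.

θ̂_MAP = 6.69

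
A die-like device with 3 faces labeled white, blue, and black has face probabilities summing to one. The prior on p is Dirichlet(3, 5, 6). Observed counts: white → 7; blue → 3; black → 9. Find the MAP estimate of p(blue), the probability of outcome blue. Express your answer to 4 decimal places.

The posterior is Dirichlet(αᵢ + nᵢ) = Dirichlet(10, 8, 15).
For a Dirichlet(a₁,…,a_K) with all aᵢ > 1, the mode has j-th component (aⱼ − 1)/(Σaᵢ − K).
Here Σaᵢ = 33 and K = 3, so p(blue) = (8 − 1)/(33 − 3) = 7/30 ≈ 0.2333.

MAP estimate of p(blue) = 0.2333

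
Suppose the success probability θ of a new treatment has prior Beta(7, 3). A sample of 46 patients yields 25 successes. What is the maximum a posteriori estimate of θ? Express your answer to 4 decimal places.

Prior: Beta(7, 3).
Data: 25 successes in 46 trials. The binomial likelihood contributes θ^25(1−θ)^21, so the posterior is Beta(7+25, 3+21) = Beta(32, 24).
For Beta(a, b) with a, b > 1 the mode is (a−1)/(a+b−2) = 31/54 ≈ 0.5741.

θ̂_MAP = 0.5741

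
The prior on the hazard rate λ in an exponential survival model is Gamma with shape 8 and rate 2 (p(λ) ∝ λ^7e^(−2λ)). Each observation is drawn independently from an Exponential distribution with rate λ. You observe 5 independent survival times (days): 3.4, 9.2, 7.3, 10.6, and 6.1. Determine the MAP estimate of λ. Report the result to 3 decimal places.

λ̂_MAP = 0.311

The Exponential(rate=λ) likelihood is ∝ λ^n e^(−λΣtᵢ). Here n = 5 and Σtᵢ = 3.4 + 9.2 + 7.3 + 10.6 + 6.1 = 36.6.
Posterior ∝ λ^7e^(−2λ) · λ^5e^(−36.6λ) = λ^12e^(−38.6λ), i.e. Gamma(13, 38.6).
Mode = (a−1)/b = 12/38.6 ≈ 0.311.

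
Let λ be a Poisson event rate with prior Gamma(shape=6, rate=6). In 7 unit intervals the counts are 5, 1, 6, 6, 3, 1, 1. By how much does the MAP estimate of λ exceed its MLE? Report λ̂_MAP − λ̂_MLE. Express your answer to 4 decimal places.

Σxᵢ = 23. Posterior is Gamma(29, 13); MAP = (29−1)/13 = 28/13 ≈ 2.15385.
MLE = x̄ = 23/7 ≈ 3.28571.
Difference = 28/13 − 23/7 = -103/91 ≈ -1.1319.

MAP − MLE = -1.1319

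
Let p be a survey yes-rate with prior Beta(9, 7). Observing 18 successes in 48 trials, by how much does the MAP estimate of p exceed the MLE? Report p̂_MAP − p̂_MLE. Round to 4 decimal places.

Posterior is Beta(27, 37); MAP = (27−1)/(64−2) = 26/62 ≈ 0.41935.
MLE ignores the prior: p̂_MLE = k/n = 18/48 ≈ 0.37500.
Difference = 26/62 − 18/48 = 11/248 ≈ 0.0444.

MAP − MLE = 0.0444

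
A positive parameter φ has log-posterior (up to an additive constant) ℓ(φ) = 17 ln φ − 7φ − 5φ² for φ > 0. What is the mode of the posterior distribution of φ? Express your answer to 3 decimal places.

ℓ'(φ) = 17/φ − 7 − 10φ. Setting this to zero and multiplying by φ: 10φ² + 7φ − 17 = 0.
φ = (−7 + √(7² + 4·10·17)) / (2·10) = (−7 + √729) / 20 = (−7 + 27)/20 = 1.
ℓ''(φ) = −17/φ² − 10 < 0, confirming a maximum.

φ̂_MAP = 1.000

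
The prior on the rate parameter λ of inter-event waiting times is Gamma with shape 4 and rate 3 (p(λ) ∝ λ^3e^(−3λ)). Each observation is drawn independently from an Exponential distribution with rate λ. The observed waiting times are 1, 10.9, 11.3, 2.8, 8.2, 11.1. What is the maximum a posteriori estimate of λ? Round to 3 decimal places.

The Exponential(rate=λ) likelihood is ∝ λ^n e^(−λΣtᵢ). Here n = 6 and Σtᵢ = 1 + 10.9 + 11.3 + 2.8 + 8.2 + 11.1 = 45.3.
Posterior ∝ λ^3e^(−3λ) · λ^6e^(−45.3λ) = λ^9e^(−48.3λ), i.e. Gamma(10, 48.3).
Mode = (a−1)/b = 9/48.3 ≈ 0.186.

λ̂_MAP = 0.186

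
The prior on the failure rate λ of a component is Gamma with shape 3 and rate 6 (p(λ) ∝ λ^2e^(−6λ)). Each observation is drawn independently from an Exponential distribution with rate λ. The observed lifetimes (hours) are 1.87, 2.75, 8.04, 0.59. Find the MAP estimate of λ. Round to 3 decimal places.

λ̂_MAP = 0.312

The Exponential(rate=λ) likelihood is ∝ λ^n e^(−λΣtᵢ). Here n = 4 and Σtᵢ = 1.87 + 2.75 + 8.04 + 0.59 = 13.25.
Posterior ∝ λ^2e^(−6λ) · λ^4e^(−13.25λ) = λ^6e^(−19.25λ), i.e. Gamma(7, 19.25).
Mode = (a−1)/b = 6/19.25 ≈ 0.312.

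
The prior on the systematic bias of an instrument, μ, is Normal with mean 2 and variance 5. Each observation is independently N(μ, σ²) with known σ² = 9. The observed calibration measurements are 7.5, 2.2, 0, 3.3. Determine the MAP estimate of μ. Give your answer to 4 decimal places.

μ̂_MAP = 2.8621

n = 4; x̄ = (7.5 + 2.2 + 0 + 3.3)/4 = 13/4 = 3.25.
For a Normal prior and Normal likelihood with known variance, the posterior is Normal; its mode equals its mean, the precision-weighted average.
Prior precision 1/σ₀² = 1/5 = 0.2; data precision n/σ² = 4/9.
μ̂ = (0.2·2 + (4/9)·3.25) / (0.2 + 4/9) = (83/45)/(29/45) = 83/29 ≈ 2.8621.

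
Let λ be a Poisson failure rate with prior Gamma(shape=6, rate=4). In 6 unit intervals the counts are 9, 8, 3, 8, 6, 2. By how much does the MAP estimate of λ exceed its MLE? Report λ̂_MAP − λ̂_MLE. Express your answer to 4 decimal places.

Σxᵢ = 36. Posterior is Gamma(42, 10); MAP = (42−1)/10 = 41/10 ≈ 4.10000.
MLE = x̄ = 36/6 ≈ 6.00000.
Difference = 41/10 − 36/6 = -19/10 ≈ -1.9000.

MAP − MLE = -1.9000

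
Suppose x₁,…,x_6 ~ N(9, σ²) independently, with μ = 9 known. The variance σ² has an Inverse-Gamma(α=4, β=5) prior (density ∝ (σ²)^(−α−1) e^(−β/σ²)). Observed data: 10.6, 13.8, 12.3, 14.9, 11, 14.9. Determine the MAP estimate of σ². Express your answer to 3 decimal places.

Sum of squared deviations about the known mean: SS = (10.6−9)² + (13.8−9)² + (12.3−9)² + (14.9−9)² + (11−9)² + (14.9−9)² = 110.11.
The Normal likelihood contributes (σ²)^(−n/2) exp(−SS/(2σ²)), so the posterior is Inverse-Gamma(α + n/2, β + SS/2) = Inverse-Gamma(7, 60.055).
The mode of Inverse-Gamma(a, b) is b/(a+1) = 60.055/8 ≈ 7.507.

σ̂²_MAP = 7.507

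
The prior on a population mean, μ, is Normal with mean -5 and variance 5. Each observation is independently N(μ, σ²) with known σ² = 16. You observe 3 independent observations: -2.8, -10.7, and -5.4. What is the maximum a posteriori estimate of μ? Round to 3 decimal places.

μ̂_MAP = -5.629

n = 3; x̄ = ((-2.8) + (-10.7) + (-5.4))/3 = -18.9/3 = -6.3.
For a Normal prior and Normal likelihood with known variance, the posterior is Normal; its mode equals its mean, the precision-weighted average.
Prior precision 1/σ₀² = 1/5 = 0.2; data precision n/σ² = 3/16 = 0.1875.
μ̂ = (0.2·(-5) + 0.1875·(-6.3)) / (0.2 + 0.1875) = (-2.18125)/0.3875 = -349/62 ≈ -5.629.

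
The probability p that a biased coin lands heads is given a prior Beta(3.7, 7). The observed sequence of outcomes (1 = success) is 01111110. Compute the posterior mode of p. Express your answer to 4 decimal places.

Prior: Beta(3.7, 7).
Data: 6 successes in 8 trials (from the sequence). The binomial likelihood contributes p^6(1−p)^2, so the posterior is Beta(3.7+6, 7+2) = Beta(9.7, 9).
For Beta(a, b) with a, b > 1 the mode is (a−1)/(a+b−2) = 8.7/16.7 ≈ 0.5210.

p̂_MAP = 0.5210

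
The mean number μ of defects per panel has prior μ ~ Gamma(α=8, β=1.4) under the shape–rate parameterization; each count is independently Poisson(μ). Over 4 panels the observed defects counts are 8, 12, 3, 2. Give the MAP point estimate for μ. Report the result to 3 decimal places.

μ̂_MAP = 5.926

Σxᵢ = 8+12+3+2 = 25, with n = 4.
Posterior ∝ μ^7e^(−1.4μ) · μ^25e^(−4μ) = μ^32e^(−5.4μ), i.e. Gamma(shape=33, rate=5.4).
The mode of a Gamma(a, b) with a ≥ 1 (shape–rate) is (a−1)/b = 32/5.4 ≈ 5.926.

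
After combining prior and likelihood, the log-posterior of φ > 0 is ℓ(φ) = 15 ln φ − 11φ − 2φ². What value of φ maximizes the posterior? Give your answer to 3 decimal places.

φ̂_MAP = 1.000

ℓ'(φ) = 15/φ − 11 − 4φ. Setting this to zero and multiplying by φ: 4φ² + 11φ − 15 = 0.
φ = (−11 + √(11² + 4·4·15)) / (2·4) = (−11 + √361) / 8 = (−11 + 19)/8 = 1.
ℓ''(φ) = −15/φ² − 4 < 0, confirming a maximum.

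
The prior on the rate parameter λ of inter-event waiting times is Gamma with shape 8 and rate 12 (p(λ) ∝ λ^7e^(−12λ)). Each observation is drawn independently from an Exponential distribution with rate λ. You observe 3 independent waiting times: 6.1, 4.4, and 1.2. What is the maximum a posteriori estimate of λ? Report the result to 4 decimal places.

The Exponential(rate=λ) likelihood is ∝ λ^n e^(−λΣtᵢ). Here n = 3 and Σtᵢ = 6.1 + 4.4 + 1.2 = 11.7.
Posterior ∝ λ^7e^(−12λ) · λ^3e^(−11.7λ) = λ^10e^(−23.7λ), i.e. Gamma(11, 23.7).
Mode = (a−1)/b = 10/23.7 ≈ 0.4219.

λ̂_MAP = 0.4219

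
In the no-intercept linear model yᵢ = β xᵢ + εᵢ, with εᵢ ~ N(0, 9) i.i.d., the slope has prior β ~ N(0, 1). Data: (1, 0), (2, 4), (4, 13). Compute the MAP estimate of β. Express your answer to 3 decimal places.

β̂_MAP = 2.000

log p(β | y) = −Σ(yᵢ − βxᵢ)²/(2·9) − β²/(2·1) + const.
Setting the derivative to zero: Σxᵢ(yᵢ − βxᵢ)/9 − β/1 = 0, so β = Σxᵢyᵢ / (Σxᵢ² + σ²/τ²).
Σxᵢyᵢ = 1·0 + 2·4 + 4·13 = 60; Σxᵢ² = 21; σ²/τ² = 9.
β̂_MAP = 60 / (21 + 9) = 60/30 ≈ 2.000.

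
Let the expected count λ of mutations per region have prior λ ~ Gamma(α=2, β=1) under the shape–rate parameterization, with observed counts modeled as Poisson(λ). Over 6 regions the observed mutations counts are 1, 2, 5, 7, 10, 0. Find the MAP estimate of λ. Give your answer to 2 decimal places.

Σxᵢ = 1+2+5+7+10+0 = 25, with n = 6.
Posterior ∝ λe^(−1λ) · λ^25e^(−6λ) = λ^26e^(−7λ), i.e. Gamma(shape=27, rate=7).
The mode of a Gamma(a, b) with a ≥ 1 (shape–rate) is (a−1)/b = 26/7 ≈ 3.71.

λ̂_MAP = 3.71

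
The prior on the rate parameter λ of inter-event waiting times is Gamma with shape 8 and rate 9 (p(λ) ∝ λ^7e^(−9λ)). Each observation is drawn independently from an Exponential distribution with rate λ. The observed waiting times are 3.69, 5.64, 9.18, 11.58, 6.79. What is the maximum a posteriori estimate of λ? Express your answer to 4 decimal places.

λ̂_MAP = 0.2616

The Exponential(rate=λ) likelihood is ∝ λ^n e^(−λΣtᵢ). Here n = 5 and Σtᵢ = 3.69 + 5.64 + 9.18 + 11.58 + 6.79 = 36.88.
Posterior ∝ λ^7e^(−9λ) · λ^5e^(−36.88λ) = λ^12e^(−45.88λ), i.e. Gamma(13, 45.88).
Mode = (a−1)/b = 12/45.88 ≈ 0.2616.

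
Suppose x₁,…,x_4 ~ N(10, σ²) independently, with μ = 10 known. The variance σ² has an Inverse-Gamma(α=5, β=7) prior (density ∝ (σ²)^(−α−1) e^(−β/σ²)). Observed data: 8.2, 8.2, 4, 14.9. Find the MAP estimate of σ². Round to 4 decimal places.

Sum of squared deviations about the known mean: SS = (8.2−10)² + (8.2−10)² + (4−10)² + (14.9−10)² = 66.49.
The Normal likelihood contributes (σ²)^(−n/2) exp(−SS/(2σ²)), so the posterior is Inverse-Gamma(α + n/2, β + SS/2) = Inverse-Gamma(7, 40.245).
The mode of Inverse-Gamma(a, b) is b/(a+1) = 40.245/8 ≈ 5.0306.

σ̂²_MAP = 5.0306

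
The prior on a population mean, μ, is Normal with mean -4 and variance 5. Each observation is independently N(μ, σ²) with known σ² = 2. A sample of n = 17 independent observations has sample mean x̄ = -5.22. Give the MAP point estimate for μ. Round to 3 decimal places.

μ̂_MAP = -5.192

n = 17, x̄ = -5.22.
For a Normal prior and Normal likelihood with known variance, the posterior is Normal; its mode equals its mean, the precision-weighted average.
Prior precision 1/σ₀² = 1/5 = 0.2; data precision n/σ² = 17/2 = 8.5.
μ̂ = (0.2·(-4) + 8.5·(-5.22)) / (0.2 + 8.5) = (-45.17)/8.7 = -4517/870 ≈ -5.192.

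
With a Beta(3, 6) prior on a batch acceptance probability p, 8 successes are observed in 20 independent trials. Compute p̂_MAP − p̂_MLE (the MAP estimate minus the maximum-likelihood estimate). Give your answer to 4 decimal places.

Posterior is Beta(11, 18); MAP = (11−1)/(29−2) = 10/27 ≈ 0.37037.
MLE ignores the prior: p̂_MLE = k/n = 8/20 ≈ 0.40000.
Difference = 10/27 − 8/20 = -4/135 ≈ -0.0296.

MAP − MLE = -0.0296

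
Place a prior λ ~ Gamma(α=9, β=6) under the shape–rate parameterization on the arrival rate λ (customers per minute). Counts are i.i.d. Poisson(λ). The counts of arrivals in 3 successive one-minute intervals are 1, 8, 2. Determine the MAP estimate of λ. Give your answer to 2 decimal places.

Σxᵢ = 1+8+2 = 11, with n = 3.
Posterior ∝ λ^8e^(−6λ) · λ^11e^(−3λ) = λ^19e^(−9λ), i.e. Gamma(shape=20, rate=9).
The mode of a Gamma(a, b) with a ≥ 1 (shape–rate) is (a−1)/b = 19/9 ≈ 2.11.

λ̂_MAP = 2.11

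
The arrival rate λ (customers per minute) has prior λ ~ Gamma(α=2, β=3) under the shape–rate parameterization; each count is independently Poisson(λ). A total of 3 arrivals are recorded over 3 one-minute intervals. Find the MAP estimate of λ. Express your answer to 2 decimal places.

Σxᵢ = 3, n = 3.
Posterior ∝ λe^(−3λ) · λ^3e^(−3λ) = λ^4e^(−6λ), i.e. Gamma(shape=5, rate=6).
The mode of a Gamma(a, b) with a ≥ 1 (shape–rate) is (a−1)/b = 4/6 ≈ 0.67.

λ̂_MAP = 0.67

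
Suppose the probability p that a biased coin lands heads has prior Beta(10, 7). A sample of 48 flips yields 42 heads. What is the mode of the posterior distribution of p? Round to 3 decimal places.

Prior: Beta(10, 7).
Data: 42 successes in 48 trials. The binomial likelihood contributes p^42(1−p)^6, so the posterior is Beta(10+42, 7+6) = Beta(52, 13).
For Beta(a, b) with a, b > 1 the mode is (a−1)/(a+b−2) = 51/63 ≈ 0.810.

p̂_MAP = 0.810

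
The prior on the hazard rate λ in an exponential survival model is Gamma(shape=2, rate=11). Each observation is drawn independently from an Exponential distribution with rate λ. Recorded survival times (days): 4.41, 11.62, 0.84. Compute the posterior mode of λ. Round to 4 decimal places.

λ̂_MAP = 0.1435

The Exponential(rate=λ) likelihood is ∝ λ^n e^(−λΣtᵢ). Here n = 3 and Σtᵢ = 4.41 + 11.62 + 0.84 = 16.87.
Posterior ∝ λe^(−11λ) · λ^3e^(−16.87λ) = λ^4e^(−27.87λ), i.e. Gamma(5, 27.87).
Mode = (a−1)/b = 4/27.87 ≈ 0.1435.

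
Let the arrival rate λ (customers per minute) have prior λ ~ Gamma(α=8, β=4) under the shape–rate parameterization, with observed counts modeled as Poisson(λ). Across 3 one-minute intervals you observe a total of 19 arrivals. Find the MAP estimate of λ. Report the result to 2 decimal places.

Σxᵢ = 19, n = 3.
Posterior ∝ λ^7e^(−4λ) · λ^19e^(−3λ) = λ^26e^(−7λ), i.e. Gamma(shape=27, rate=7).
The mode of a Gamma(a, b) with a ≥ 1 (shape–rate) is (a−1)/b = 26/7 ≈ 3.71.

λ̂_MAP = 3.71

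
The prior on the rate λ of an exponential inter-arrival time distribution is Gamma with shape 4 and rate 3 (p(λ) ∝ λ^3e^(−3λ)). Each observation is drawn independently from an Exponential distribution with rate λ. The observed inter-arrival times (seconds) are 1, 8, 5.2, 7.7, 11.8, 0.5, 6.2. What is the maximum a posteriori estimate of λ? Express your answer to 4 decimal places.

The Exponential(rate=λ) likelihood is ∝ λ^n e^(−λΣtᵢ). Here n = 7 and Σtᵢ = 1 + 8 + 5.2 + 7.7 + 11.8 + 0.5 + 6.2 = 40.4.
Posterior ∝ λ^3e^(−3λ) · λ^7e^(−40.4λ) = λ^10e^(−43.4λ), i.e. Gamma(11, 43.4).
Mode = (a−1)/b = 10/43.4 ≈ 0.2304.

λ̂_MAP = 0.2304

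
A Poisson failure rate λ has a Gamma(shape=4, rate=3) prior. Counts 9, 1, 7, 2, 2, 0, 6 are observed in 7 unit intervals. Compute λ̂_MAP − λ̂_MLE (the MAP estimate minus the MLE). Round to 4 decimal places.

Σxᵢ = 27. Posterior is Gamma(31, 10); MAP = (31−1)/10 = 30/10 ≈ 3.00000.
MLE = x̄ = 27/7 ≈ 3.85714.
Difference = 30/10 − 27/7 = -6/7 ≈ -0.8571.

MAP − MLE = -0.8571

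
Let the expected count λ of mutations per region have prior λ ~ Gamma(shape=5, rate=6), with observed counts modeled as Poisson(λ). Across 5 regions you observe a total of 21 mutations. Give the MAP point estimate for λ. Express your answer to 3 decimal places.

λ̂_MAP = 2.273

Σxᵢ = 21, n = 5.
Posterior ∝ λ^4e^(−6λ) · λ^21e^(−5λ) = λ^25e^(−11λ), i.e. Gamma(shape=26, rate=11).
The mode of a Gamma(a, b) with a ≥ 1 (shape–rate) is (a−1)/b = 25/11 ≈ 2.273.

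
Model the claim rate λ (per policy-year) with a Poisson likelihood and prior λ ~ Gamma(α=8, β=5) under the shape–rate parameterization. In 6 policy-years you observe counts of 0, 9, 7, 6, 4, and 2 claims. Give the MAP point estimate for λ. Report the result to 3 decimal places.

Σxᵢ = 0+9+7+6+4+2 = 28, with n = 6.
Posterior ∝ λ^7e^(−5λ) · λ^28e^(−6λ) = λ^35e^(−11λ), i.e. Gamma(shape=36, rate=11).
The mode of a Gamma(a, b) with a ≥ 1 (shape–rate) is (a−1)/b = 35/11 ≈ 3.182.

λ̂_MAP = 3.182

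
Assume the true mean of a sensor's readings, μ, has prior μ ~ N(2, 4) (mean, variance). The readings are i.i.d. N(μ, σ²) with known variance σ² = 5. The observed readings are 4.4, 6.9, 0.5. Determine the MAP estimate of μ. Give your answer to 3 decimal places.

μ̂_MAP = 3.365

n = 3; x̄ = (4.4 + 6.9 + 0.5)/3 = 11.8/3 = 59/15 ≈ 3.9333.
For a Normal prior and Normal likelihood with known variance, the posterior is Normal; its mode equals its mean, the precision-weighted average.
Prior precision 1/σ₀² = 1/4 = 0.25; data precision n/σ² = 3/5 = 0.6.
μ̂ = (0.25·2 + 0.6·(59/15)) / (0.25 + 0.6) = 2.86/0.85 = 286/85 ≈ 3.365.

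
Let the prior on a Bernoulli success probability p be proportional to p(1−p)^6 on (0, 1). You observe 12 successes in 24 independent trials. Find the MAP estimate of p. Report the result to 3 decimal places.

The prior density ∝ p(1−p)^6 is the kernel of Beta(2, 7).
Data: 12 successes in 24 trials. The binomial likelihood contributes p^12(1−p)^12, so the posterior is Beta(2+12, 7+12) = Beta(14, 19).
For Beta(a, b) with a, b > 1 the mode is (a−1)/(a+b−2) = 13/31 ≈ 0.419.

p̂_MAP = 0.419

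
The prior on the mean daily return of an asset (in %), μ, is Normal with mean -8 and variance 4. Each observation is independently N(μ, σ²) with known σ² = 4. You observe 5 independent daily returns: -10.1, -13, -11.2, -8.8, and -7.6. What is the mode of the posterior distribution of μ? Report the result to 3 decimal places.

n = 5; x̄ = ((-10.1) + (-13) + (-11.2) + (-8.8) + (-7.6))/5 = -50.7/5 = -10.14.
For a Normal prior and Normal likelihood with known variance, the posterior is Normal; its mode equals its mean, the precision-weighted average.
Prior precision 1/σ₀² = 1/4 = 0.25; data precision n/σ² = 5/4 = 1.25.
μ̂ = (0.25·(-8) + 1.25·(-10.14)) / (0.25 + 1.25) = (-14.675)/1.5 = -587/60 ≈ -9.783.

μ̂_MAP = -9.783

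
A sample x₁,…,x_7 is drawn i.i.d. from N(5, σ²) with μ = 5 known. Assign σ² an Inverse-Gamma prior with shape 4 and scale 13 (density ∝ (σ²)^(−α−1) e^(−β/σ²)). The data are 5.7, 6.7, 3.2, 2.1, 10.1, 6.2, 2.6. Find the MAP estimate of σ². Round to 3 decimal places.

Sum of squared deviations about the known mean: SS = (5.7−5)² + (6.7−5)² + (3.2−5)² + (2.1−5)² + (10.1−5)² + (6.2−5)² + (2.6−5)² = 48.24.
The Normal likelihood contributes (σ²)^(−n/2) exp(−SS/(2σ²)), so the posterior is Inverse-Gamma(α + n/2, β + SS/2) = Inverse-Gamma(7.5, 37.12).
The mode of Inverse-Gamma(a, b) is b/(a+1) = 37.12/8.5 ≈ 4.367.

σ̂²_MAP = 4.367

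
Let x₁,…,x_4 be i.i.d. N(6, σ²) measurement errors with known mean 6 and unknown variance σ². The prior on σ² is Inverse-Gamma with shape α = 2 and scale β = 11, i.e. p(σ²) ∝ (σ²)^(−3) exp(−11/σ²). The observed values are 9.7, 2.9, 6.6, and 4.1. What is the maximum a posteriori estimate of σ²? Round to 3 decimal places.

σ̂²_MAP = 4.927

Sum of squared deviations about the known mean: SS = (9.7−6)² + (2.9−6)² + (6.6−6)² + (4.1−6)² = 27.27.
The Normal likelihood contributes (σ²)^(−n/2) exp(−SS/(2σ²)), so the posterior is Inverse-Gamma(α + n/2, β + SS/2) = Inverse-Gamma(4, 24.635).
The mode of Inverse-Gamma(a, b) is b/(a+1) = 24.635/5 ≈ 4.927.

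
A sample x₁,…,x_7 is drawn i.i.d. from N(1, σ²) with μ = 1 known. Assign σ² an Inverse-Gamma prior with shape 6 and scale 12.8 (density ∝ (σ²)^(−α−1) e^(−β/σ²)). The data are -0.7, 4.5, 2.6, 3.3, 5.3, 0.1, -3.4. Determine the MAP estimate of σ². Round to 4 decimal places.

σ̂²_MAP = 4.1548

Sum of squared deviations about the known mean: SS = (-0.7−1)² + (4.5−1)² + (2.6−1)² + (3.3−1)² + (5.3−1)² + (0.1−1)² + (-3.4−1)² = 61.65.
The Normal likelihood contributes (σ²)^(−n/2) exp(−SS/(2σ²)), so the posterior is Inverse-Gamma(α + n/2, β + SS/2) = Inverse-Gamma(9.5, 43.625).
The mode of Inverse-Gamma(a, b) is b/(a+1) = 43.625/10.5 ≈ 4.1548.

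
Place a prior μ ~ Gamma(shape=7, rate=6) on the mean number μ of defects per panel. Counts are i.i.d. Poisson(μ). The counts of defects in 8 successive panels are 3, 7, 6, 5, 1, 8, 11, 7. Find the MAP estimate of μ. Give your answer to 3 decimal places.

Σxᵢ = 3+7+6+5+1+8+11+7 = 48, with n = 8.
Posterior ∝ μ^6e^(−6μ) · μ^48e^(−8μ) = μ^54e^(−14μ), i.e. Gamma(shape=55, rate=14).
The mode of a Gamma(a, b) with a ≥ 1 (shape–rate) is (a−1)/b = 54/14 ≈ 3.857.

μ̂_MAP = 3.857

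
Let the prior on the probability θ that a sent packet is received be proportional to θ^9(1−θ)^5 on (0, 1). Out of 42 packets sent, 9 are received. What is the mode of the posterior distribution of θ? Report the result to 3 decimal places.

The prior density ∝ θ^9(1−θ)^5 is the kernel of Beta(10, 6).
Data: 9 successes in 42 trials. The binomial likelihood contributes θ^9(1−θ)^33, so the posterior is Beta(10+9, 6+33) = Beta(19, 39).
For Beta(a, b) with a, b > 1 the mode is (a−1)/(a+b−2) = 18/56 ≈ 0.321.

θ̂_MAP = 0.321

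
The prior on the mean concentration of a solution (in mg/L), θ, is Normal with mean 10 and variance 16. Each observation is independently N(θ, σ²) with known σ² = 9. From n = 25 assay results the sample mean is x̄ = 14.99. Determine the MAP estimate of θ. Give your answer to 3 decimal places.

n = 25, x̄ = 14.99.
For a Normal prior and Normal likelihood with known variance, the posterior is Normal; its mode equals its mean, the precision-weighted average.
Prior precision 1/σ₀² = 1/16 = 0.0625; data precision n/σ² = 25/9.
θ̂ = (0.0625·10 + (25/9)·14.99) / (0.0625 + 25/9) = (3043/72)/(409/144) = 6086/409 ≈ 14.880.

θ̂_MAP = 14.880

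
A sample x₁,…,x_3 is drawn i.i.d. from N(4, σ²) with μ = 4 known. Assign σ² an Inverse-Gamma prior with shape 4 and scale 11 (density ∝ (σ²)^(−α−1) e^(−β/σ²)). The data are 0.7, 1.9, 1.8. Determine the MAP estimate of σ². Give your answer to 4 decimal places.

Sum of squared deviations about the known mean: SS = (0.7−4)² + (1.9−4)² + (1.8−4)² = 20.14.
The Normal likelihood contributes (σ²)^(−n/2) exp(−SS/(2σ²)), so the posterior is Inverse-Gamma(α + n/2, β + SS/2) = Inverse-Gamma(5.5, 21.07).
The mode of Inverse-Gamma(a, b) is b/(a+1) = 21.07/6.5 ≈ 3.2415.

σ̂²_MAP = 3.2415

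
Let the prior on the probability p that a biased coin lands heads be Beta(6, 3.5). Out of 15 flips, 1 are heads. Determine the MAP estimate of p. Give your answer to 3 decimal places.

p̂_MAP = 0.267

Prior: Beta(6, 3.5).
Data: 1 success in 15 trials. The binomial likelihood contributes p(1−p)^14, so the posterior is Beta(6+1, 3.5+14) = Beta(7, 17.5).
For Beta(a, b) with a, b > 1 the mode is (a−1)/(a+b−2) = 6/22.5 ≈ 0.267.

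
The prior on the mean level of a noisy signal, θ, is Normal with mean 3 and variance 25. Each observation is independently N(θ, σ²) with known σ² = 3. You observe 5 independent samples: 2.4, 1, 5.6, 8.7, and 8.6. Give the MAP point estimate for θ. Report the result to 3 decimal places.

n = 5; x̄ = (2.4 + 1 + 5.6 + 8.7 + 8.6)/5 = 26.3/5 = 5.26.
For a Normal prior and Normal likelihood with known variance, the posterior is Normal; its mode equals its mean, the precision-weighted average.
Prior precision 1/σ₀² = 1/25 = 0.04; data precision n/σ² = 5/3.
θ̂ = (0.04·3 + (5/3)·5.26) / (0.04 + 5/3) = (1333/150)/(128/75) = 5.20703125 ≈ 5.207.

θ̂_MAP = 5.207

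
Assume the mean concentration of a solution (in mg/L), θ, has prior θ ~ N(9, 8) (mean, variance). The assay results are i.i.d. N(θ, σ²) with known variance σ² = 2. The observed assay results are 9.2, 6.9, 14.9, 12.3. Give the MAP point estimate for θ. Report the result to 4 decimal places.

n = 4; x̄ = (9.2 + 6.9 + 14.9 + 12.3)/4 = 43.3/4 = 10.825.
For a Normal prior and Normal likelihood with known variance, the posterior is Normal; its mode equals its mean, the precision-weighted average.
Prior precision 1/σ₀² = 1/8 = 0.125; data precision n/σ² = 4/2 = 2.
θ̂ = (0.125·9 + 2·10.825) / (0.125 + 2) = 22.775/2.125 = 911/85 ≈ 10.7176.

θ̂_MAP = 10.7176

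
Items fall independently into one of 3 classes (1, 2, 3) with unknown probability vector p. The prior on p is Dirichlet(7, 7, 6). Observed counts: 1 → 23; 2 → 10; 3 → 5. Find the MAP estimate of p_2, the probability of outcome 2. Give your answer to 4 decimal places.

The posterior is Dirichlet(αᵢ + nᵢ) = Dirichlet(30, 17, 11).
For a Dirichlet(a₁,…,a_K) with all aᵢ > 1, the mode has j-th component (aⱼ − 1)/(Σaᵢ − K).
Here Σaᵢ = 58 and K = 3, so p_2 = (17 − 1)/(58 − 3) = 16/55 ≈ 0.2909.

MAP estimate: 0.2909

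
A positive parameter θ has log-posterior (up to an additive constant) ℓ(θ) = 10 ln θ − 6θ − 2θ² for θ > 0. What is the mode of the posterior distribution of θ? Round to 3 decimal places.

θ̂_MAP = 1.000

ℓ'(θ) = 10/θ − 6 − 4θ. Setting this to zero and multiplying by θ: 4θ² + 6θ − 10 = 0.
θ = (−6 + √(6² + 4·4·10)) / (2·4) = (−6 + √196) / 8 = (−6 + 14)/8 = 1.
ℓ''(θ) = −10/θ² − 4 < 0, confirming a maximum.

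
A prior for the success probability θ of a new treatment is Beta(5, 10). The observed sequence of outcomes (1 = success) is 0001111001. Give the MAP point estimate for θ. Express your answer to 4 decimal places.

θ̂_MAP = 0.3913

Prior: Beta(5, 10).
Data: 5 successes in 10 trials (from the sequence). The binomial likelihood contributes θ^5(1−θ)^5, so the posterior is Beta(5+5, 10+5) = Beta(10, 15).
For Beta(a, b) with a, b > 1 the mode is (a−1)/(a+b−2) = 9/23 ≈ 0.3913.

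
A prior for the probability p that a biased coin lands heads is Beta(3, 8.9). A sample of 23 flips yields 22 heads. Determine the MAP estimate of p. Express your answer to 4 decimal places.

Prior: Beta(3, 8.9).
Data: 22 successes in 23 trials. The binomial likelihood contributes p^22(1−p)^1, so the posterior is Beta(3+22, 8.9+1) = Beta(25, 9.9).
For Beta(a, b) with a, b > 1 the mode is (a−1)/(a+b−2) = 24/32.9 ≈ 0.7295.

p̂_MAP = 0.7295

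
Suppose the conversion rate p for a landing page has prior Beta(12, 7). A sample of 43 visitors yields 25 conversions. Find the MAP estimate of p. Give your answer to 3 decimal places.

p̂_MAP = 0.600

Prior: Beta(12, 7).
Data: 25 successes in 43 trials. The binomial likelihood contributes p^25(1−p)^18, so the posterior is Beta(12+25, 7+18) = Beta(37, 25).
For Beta(a, b) with a, b > 1 the mode is (a−1)/(a+b−2) = 36/60 ≈ 0.600.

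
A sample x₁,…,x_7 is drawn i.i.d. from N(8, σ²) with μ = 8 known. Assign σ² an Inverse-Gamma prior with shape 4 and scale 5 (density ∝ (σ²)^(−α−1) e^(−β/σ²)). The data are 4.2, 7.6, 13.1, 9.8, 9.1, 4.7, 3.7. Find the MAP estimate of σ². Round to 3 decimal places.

Sum of squared deviations about the known mean: SS = (4.2−8)² + (7.6−8)² + (13.1−8)² + (9.8−8)² + (9.1−8)² + (4.7−8)² + (3.7−8)² = 74.44.
The Normal likelihood contributes (σ²)^(−n/2) exp(−SS/(2σ²)), so the posterior is Inverse-Gamma(α + n/2, β + SS/2) = Inverse-Gamma(7.5, 42.22).
The mode of Inverse-Gamma(a, b) is b/(a+1) = 42.22/8.5 ≈ 4.967.

σ̂²_MAP = 4.967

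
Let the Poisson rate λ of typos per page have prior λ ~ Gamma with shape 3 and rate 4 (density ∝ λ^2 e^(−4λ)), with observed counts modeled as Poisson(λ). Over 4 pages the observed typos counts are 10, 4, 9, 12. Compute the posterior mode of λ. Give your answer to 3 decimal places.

Σxᵢ = 10+4+9+12 = 35, with n = 4.
Posterior ∝ λ^2e^(−4λ) · λ^35e^(−4λ) = λ^37e^(−8λ), i.e. Gamma(shape=38, rate=8).
The mode of a Gamma(a, b) with a ≥ 1 (shape–rate) is (a−1)/b = 37/8 ≈ 4.625.

λ̂_MAP = 4.625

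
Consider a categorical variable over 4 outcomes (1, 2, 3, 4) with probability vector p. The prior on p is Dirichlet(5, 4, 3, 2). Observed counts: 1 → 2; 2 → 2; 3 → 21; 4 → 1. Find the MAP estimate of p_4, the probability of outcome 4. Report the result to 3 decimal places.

MAP estimate: 0.056

The posterior is Dirichlet(αᵢ + nᵢ) = Dirichlet(7, 6, 24, 3).
For a Dirichlet(a₁,…,a_K) with all aᵢ > 1, the mode has j-th component (aⱼ − 1)/(Σaᵢ − K).
Here Σaᵢ = 40 and K = 4, so p_4 = (3 − 1)/(40 − 4) = 2/36 ≈ 0.056.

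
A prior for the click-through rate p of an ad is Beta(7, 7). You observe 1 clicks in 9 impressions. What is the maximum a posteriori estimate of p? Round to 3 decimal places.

p̂_MAP = 0.333

Prior: Beta(7, 7).
Data: 1 success in 9 trials. The binomial likelihood contributes p(1−p)^8, so the posterior is Beta(7+1, 7+8) = Beta(8, 15).
For Beta(a, b) with a, b > 1 the mode is (a−1)/(a+b−2) = 7/21 ≈ 0.333.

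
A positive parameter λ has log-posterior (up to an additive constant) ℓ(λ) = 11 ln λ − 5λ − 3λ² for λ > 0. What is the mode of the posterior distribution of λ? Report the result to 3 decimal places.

λ̂_MAP = 1.000

ℓ'(λ) = 11/λ − 5 − 6λ. Setting this to zero and multiplying by λ: 6λ² + 5λ − 11 = 0.
λ = (−5 + √(5² + 4·6·11)) / (2·6) = (−5 + √289) / 12 = (−5 + 17)/12 = 1.
ℓ''(λ) = −11/λ² − 6 < 0, confirming a maximum.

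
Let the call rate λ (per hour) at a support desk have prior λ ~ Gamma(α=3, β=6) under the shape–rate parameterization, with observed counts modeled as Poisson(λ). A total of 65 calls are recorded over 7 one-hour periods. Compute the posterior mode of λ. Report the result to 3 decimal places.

λ̂_MAP = 5.154

Σxᵢ = 65, n = 7.
Posterior ∝ λ^2e^(−6λ) · λ^65e^(−7λ) = λ^67e^(−13λ), i.e. Gamma(shape=68, rate=13).
The mode of a Gamma(a, b) with a ≥ 1 (shape–rate) is (a−1)/b = 67/13 ≈ 5.154.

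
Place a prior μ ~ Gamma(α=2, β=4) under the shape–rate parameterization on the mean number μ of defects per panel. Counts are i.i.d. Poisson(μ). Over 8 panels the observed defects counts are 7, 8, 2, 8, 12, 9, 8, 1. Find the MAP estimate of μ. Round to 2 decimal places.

Σxᵢ = 7+8+2+8+12+9+8+1 = 55, with n = 8.
Posterior ∝ μe^(−4μ) · μ^55e^(−8μ) = μ^56e^(−12μ), i.e. Gamma(shape=57, rate=12).
The mode of a Gamma(a, b) with a ≥ 1 (shape–rate) is (a−1)/b = 56/12 ≈ 4.67.

μ̂_MAP = 4.67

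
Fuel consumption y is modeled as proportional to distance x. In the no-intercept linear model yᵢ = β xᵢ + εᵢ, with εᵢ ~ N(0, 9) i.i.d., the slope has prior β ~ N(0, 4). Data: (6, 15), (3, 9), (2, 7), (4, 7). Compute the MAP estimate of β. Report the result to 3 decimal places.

β̂_MAP = 2.364

log p(β | y) = −Σ(yᵢ − βxᵢ)²/(2·9) − β²/(2·4) + const.
Setting the derivative to zero: Σxᵢ(yᵢ − βxᵢ)/9 − β/4 = 0, so β = Σxᵢyᵢ / (Σxᵢ² + σ²/τ²).
Σxᵢyᵢ = 6·15 + 3·9 + 2·7 + 4·7 = 159; Σxᵢ² = 65; σ²/τ² = 2.25.
β̂_MAP = 159 / (65 + 2.25) = 159/67.25 ≈ 2.364.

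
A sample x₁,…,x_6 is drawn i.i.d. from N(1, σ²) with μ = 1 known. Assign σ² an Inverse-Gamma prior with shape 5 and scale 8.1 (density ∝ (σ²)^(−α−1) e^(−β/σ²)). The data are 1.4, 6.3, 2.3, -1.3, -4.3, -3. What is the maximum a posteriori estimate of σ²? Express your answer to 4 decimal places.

σ̂²_MAP = 5.3067

Sum of squared deviations about the known mean: SS = (1.4−1)² + (6.3−1)² + (2.3−1)² + (-1.3−1)² + (-4.3−1)² + (-3−1)² = 79.32.
The Normal likelihood contributes (σ²)^(−n/2) exp(−SS/(2σ²)), so the posterior is Inverse-Gamma(α + n/2, β + SS/2) = Inverse-Gamma(8, 47.76).
The mode of Inverse-Gamma(a, b) is b/(a+1) = 47.76/9 ≈ 5.3067.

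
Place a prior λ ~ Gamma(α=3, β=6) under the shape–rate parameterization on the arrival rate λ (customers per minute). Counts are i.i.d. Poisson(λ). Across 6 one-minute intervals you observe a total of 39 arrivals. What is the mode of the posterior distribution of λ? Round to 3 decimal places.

λ̂_MAP = 3.417

Σxᵢ = 39, n = 6.
Posterior ∝ λ^2e^(−6λ) · λ^39e^(−6λ) = λ^41e^(−12λ), i.e. Gamma(shape=42, rate=12).
The mode of a Gamma(a, b) with a ≥ 1 (shape–rate) is (a−1)/b = 41/12 ≈ 3.417.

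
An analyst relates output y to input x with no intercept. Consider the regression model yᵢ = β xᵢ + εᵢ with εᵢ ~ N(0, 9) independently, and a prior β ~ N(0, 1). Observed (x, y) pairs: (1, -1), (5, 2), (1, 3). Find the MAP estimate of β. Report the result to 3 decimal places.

log p(β | y) = −Σ(yᵢ − βxᵢ)²/(2·9) − β²/(2·1) + const.
Setting the derivative to zero: Σxᵢ(yᵢ − βxᵢ)/9 − β/1 = 0, so β = Σxᵢyᵢ / (Σxᵢ² + σ²/τ²).
Σxᵢyᵢ = 1·(-1) + 5·2 + 1·3 = 12; Σxᵢ² = 27; σ²/τ² = 9.
β̂_MAP = 12 / (27 + 9) = 12/36 ≈ 0.333.

β̂_MAP = 0.333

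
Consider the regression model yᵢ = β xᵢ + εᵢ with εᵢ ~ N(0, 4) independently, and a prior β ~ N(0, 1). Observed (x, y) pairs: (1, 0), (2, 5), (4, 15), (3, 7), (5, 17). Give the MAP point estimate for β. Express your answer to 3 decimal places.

log p(β | y) = −Σ(yᵢ − βxᵢ)²/(2·4) − β²/(2·1) + const.
Setting the derivative to zero: Σxᵢ(yᵢ − βxᵢ)/4 − β/1 = 0, so β = Σxᵢyᵢ / (Σxᵢ² + σ²/τ²).
Σxᵢyᵢ = 1·0 + 2·5 + 4·15 + 3·7 + 5·17 = 176; Σxᵢ² = 55; σ²/τ² = 4.
β̂_MAP = 176 / (55 + 4) = 176/59 ≈ 2.983.

β̂_MAP = 2.983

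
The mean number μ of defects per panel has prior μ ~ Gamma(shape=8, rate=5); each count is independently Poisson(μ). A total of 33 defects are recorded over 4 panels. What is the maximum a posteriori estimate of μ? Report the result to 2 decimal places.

μ̂_MAP = 4.44

Σxᵢ = 33, n = 4.
Posterior ∝ μ^7e^(−5μ) · μ^33e^(−4μ) = μ^40e^(−9μ), i.e. Gamma(shape=41, rate=9).
The mode of a Gamma(a, b) with a ≥ 1 (shape–rate) is (a−1)/b = 40/9 ≈ 4.44.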